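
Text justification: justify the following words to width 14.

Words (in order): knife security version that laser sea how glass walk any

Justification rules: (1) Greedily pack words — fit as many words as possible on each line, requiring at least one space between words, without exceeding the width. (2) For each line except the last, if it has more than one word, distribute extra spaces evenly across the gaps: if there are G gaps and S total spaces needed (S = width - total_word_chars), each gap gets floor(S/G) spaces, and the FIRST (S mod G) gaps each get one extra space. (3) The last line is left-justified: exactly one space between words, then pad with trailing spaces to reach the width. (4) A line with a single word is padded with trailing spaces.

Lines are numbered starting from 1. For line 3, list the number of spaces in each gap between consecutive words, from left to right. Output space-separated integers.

Answer: 2 1

Derivation:
Line 1: ['knife', 'security'] (min_width=14, slack=0)
Line 2: ['version', 'that'] (min_width=12, slack=2)
Line 3: ['laser', 'sea', 'how'] (min_width=13, slack=1)
Line 4: ['glass', 'walk', 'any'] (min_width=14, slack=0)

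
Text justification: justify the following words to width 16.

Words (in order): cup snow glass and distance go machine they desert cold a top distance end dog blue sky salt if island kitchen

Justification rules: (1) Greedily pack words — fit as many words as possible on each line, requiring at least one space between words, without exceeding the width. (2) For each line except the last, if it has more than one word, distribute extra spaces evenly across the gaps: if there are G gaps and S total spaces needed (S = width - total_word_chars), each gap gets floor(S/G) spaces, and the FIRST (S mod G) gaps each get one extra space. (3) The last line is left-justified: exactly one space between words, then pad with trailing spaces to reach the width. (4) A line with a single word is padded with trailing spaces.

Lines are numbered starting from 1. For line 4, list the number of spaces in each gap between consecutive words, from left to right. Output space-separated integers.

Answer: 3 2

Derivation:
Line 1: ['cup', 'snow', 'glass'] (min_width=14, slack=2)
Line 2: ['and', 'distance', 'go'] (min_width=15, slack=1)
Line 3: ['machine', 'they'] (min_width=12, slack=4)
Line 4: ['desert', 'cold', 'a'] (min_width=13, slack=3)
Line 5: ['top', 'distance', 'end'] (min_width=16, slack=0)
Line 6: ['dog', 'blue', 'sky'] (min_width=12, slack=4)
Line 7: ['salt', 'if', 'island'] (min_width=14, slack=2)
Line 8: ['kitchen'] (min_width=7, slack=9)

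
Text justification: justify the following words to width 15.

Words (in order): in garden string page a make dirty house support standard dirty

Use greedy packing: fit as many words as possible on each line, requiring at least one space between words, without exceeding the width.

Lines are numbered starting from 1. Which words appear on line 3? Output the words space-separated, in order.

Answer: make dirty

Derivation:
Line 1: ['in', 'garden'] (min_width=9, slack=6)
Line 2: ['string', 'page', 'a'] (min_width=13, slack=2)
Line 3: ['make', 'dirty'] (min_width=10, slack=5)
Line 4: ['house', 'support'] (min_width=13, slack=2)
Line 5: ['standard', 'dirty'] (min_width=14, slack=1)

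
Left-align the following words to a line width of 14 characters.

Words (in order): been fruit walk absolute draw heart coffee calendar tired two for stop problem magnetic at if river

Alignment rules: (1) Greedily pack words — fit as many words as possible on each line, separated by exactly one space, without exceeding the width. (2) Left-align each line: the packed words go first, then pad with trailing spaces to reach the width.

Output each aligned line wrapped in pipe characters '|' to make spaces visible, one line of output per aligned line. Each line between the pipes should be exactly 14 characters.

Line 1: ['been', 'fruit'] (min_width=10, slack=4)
Line 2: ['walk', 'absolute'] (min_width=13, slack=1)
Line 3: ['draw', 'heart'] (min_width=10, slack=4)
Line 4: ['coffee'] (min_width=6, slack=8)
Line 5: ['calendar', 'tired'] (min_width=14, slack=0)
Line 6: ['two', 'for', 'stop'] (min_width=12, slack=2)
Line 7: ['problem'] (min_width=7, slack=7)
Line 8: ['magnetic', 'at', 'if'] (min_width=14, slack=0)
Line 9: ['river'] (min_width=5, slack=9)

Answer: |been fruit    |
|walk absolute |
|draw heart    |
|coffee        |
|calendar tired|
|two for stop  |
|problem       |
|magnetic at if|
|river         |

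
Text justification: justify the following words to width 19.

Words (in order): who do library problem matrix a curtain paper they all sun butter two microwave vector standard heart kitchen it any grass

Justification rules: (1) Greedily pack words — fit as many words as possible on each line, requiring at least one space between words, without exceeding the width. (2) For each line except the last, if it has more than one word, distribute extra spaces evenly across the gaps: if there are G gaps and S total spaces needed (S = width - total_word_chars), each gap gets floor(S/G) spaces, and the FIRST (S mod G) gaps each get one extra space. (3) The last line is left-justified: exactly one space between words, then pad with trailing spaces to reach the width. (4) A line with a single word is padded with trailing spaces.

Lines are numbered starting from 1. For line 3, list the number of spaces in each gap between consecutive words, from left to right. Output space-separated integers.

Line 1: ['who', 'do', 'library'] (min_width=14, slack=5)
Line 2: ['problem', 'matrix', 'a'] (min_width=16, slack=3)
Line 3: ['curtain', 'paper', 'they'] (min_width=18, slack=1)
Line 4: ['all', 'sun', 'butter', 'two'] (min_width=18, slack=1)
Line 5: ['microwave', 'vector'] (min_width=16, slack=3)
Line 6: ['standard', 'heart'] (min_width=14, slack=5)
Line 7: ['kitchen', 'it', 'any'] (min_width=14, slack=5)
Line 8: ['grass'] (min_width=5, slack=14)

Answer: 2 1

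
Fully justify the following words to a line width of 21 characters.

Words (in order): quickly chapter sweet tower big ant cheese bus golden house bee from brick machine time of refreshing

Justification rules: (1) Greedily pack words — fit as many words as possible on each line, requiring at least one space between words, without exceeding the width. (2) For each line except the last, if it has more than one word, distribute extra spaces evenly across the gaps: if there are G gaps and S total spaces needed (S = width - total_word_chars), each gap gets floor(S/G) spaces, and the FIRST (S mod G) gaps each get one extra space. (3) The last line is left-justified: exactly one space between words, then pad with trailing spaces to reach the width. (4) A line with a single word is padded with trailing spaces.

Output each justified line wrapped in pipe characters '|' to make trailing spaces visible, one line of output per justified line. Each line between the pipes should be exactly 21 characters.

Line 1: ['quickly', 'chapter', 'sweet'] (min_width=21, slack=0)
Line 2: ['tower', 'big', 'ant', 'cheese'] (min_width=20, slack=1)
Line 3: ['bus', 'golden', 'house', 'bee'] (min_width=20, slack=1)
Line 4: ['from', 'brick', 'machine'] (min_width=18, slack=3)
Line 5: ['time', 'of', 'refreshing'] (min_width=18, slack=3)

Answer: |quickly chapter sweet|
|tower  big ant cheese|
|bus  golden house bee|
|from   brick  machine|
|time of refreshing   |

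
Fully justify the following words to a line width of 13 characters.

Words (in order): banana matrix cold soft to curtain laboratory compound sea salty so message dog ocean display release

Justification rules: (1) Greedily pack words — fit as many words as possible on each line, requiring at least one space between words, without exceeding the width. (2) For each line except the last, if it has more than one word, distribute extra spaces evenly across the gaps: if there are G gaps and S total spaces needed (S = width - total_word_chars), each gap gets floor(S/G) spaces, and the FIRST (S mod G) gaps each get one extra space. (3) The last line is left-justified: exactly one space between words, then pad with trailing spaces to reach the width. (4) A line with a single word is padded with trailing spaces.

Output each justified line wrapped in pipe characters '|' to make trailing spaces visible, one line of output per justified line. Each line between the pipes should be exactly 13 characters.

Answer: |banana matrix|
|cold  soft to|
|curtain      |
|laboratory   |
|compound  sea|
|salty      so|
|message   dog|
|ocean display|
|release      |

Derivation:
Line 1: ['banana', 'matrix'] (min_width=13, slack=0)
Line 2: ['cold', 'soft', 'to'] (min_width=12, slack=1)
Line 3: ['curtain'] (min_width=7, slack=6)
Line 4: ['laboratory'] (min_width=10, slack=3)
Line 5: ['compound', 'sea'] (min_width=12, slack=1)
Line 6: ['salty', 'so'] (min_width=8, slack=5)
Line 7: ['message', 'dog'] (min_width=11, slack=2)
Line 8: ['ocean', 'display'] (min_width=13, slack=0)
Line 9: ['release'] (min_width=7, slack=6)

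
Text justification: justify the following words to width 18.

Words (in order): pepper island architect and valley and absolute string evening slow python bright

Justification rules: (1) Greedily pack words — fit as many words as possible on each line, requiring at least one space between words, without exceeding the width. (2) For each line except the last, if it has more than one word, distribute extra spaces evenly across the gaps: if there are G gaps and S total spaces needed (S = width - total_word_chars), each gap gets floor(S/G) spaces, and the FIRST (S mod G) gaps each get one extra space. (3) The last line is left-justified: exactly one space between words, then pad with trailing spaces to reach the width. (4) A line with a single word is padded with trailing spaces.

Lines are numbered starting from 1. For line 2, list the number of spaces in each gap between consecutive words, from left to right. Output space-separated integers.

Answer: 6

Derivation:
Line 1: ['pepper', 'island'] (min_width=13, slack=5)
Line 2: ['architect', 'and'] (min_width=13, slack=5)
Line 3: ['valley', 'and'] (min_width=10, slack=8)
Line 4: ['absolute', 'string'] (min_width=15, slack=3)
Line 5: ['evening', 'slow'] (min_width=12, slack=6)
Line 6: ['python', 'bright'] (min_width=13, slack=5)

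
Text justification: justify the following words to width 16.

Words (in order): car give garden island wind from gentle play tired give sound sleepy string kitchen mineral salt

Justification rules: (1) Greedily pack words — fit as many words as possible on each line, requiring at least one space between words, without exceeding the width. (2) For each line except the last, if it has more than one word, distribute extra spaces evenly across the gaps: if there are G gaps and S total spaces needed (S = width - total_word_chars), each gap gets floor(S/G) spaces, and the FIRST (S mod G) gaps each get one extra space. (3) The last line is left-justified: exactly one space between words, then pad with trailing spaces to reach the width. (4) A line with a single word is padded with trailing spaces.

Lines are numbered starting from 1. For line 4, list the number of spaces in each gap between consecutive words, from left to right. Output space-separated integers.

Answer: 1 1

Derivation:
Line 1: ['car', 'give', 'garden'] (min_width=15, slack=1)
Line 2: ['island', 'wind', 'from'] (min_width=16, slack=0)
Line 3: ['gentle', 'play'] (min_width=11, slack=5)
Line 4: ['tired', 'give', 'sound'] (min_width=16, slack=0)
Line 5: ['sleepy', 'string'] (min_width=13, slack=3)
Line 6: ['kitchen', 'mineral'] (min_width=15, slack=1)
Line 7: ['salt'] (min_width=4, slack=12)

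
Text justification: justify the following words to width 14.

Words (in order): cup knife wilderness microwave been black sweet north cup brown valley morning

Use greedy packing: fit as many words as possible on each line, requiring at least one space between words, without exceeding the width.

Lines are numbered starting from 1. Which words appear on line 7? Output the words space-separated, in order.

Answer: morning

Derivation:
Line 1: ['cup', 'knife'] (min_width=9, slack=5)
Line 2: ['wilderness'] (min_width=10, slack=4)
Line 3: ['microwave', 'been'] (min_width=14, slack=0)
Line 4: ['black', 'sweet'] (min_width=11, slack=3)
Line 5: ['north', 'cup'] (min_width=9, slack=5)
Line 6: ['brown', 'valley'] (min_width=12, slack=2)
Line 7: ['morning'] (min_width=7, slack=7)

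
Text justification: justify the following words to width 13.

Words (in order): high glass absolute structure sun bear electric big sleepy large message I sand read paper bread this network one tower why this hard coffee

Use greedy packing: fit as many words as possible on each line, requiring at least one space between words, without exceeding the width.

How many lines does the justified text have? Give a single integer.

Answer: 12

Derivation:
Line 1: ['high', 'glass'] (min_width=10, slack=3)
Line 2: ['absolute'] (min_width=8, slack=5)
Line 3: ['structure', 'sun'] (min_width=13, slack=0)
Line 4: ['bear', 'electric'] (min_width=13, slack=0)
Line 5: ['big', 'sleepy'] (min_width=10, slack=3)
Line 6: ['large', 'message'] (min_width=13, slack=0)
Line 7: ['I', 'sand', 'read'] (min_width=11, slack=2)
Line 8: ['paper', 'bread'] (min_width=11, slack=2)
Line 9: ['this', 'network'] (min_width=12, slack=1)
Line 10: ['one', 'tower', 'why'] (min_width=13, slack=0)
Line 11: ['this', 'hard'] (min_width=9, slack=4)
Line 12: ['coffee'] (min_width=6, slack=7)
Total lines: 12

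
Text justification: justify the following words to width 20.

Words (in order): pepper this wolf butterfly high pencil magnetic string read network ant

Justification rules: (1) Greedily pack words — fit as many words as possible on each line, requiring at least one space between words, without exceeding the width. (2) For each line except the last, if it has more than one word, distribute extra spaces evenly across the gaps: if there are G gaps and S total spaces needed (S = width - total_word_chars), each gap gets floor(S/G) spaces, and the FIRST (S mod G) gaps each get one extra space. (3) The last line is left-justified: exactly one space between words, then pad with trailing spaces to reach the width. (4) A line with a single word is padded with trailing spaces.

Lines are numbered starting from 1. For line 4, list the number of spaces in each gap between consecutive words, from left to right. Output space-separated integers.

Line 1: ['pepper', 'this', 'wolf'] (min_width=16, slack=4)
Line 2: ['butterfly', 'high'] (min_width=14, slack=6)
Line 3: ['pencil', 'magnetic'] (min_width=15, slack=5)
Line 4: ['string', 'read', 'network'] (min_width=19, slack=1)
Line 5: ['ant'] (min_width=3, slack=17)

Answer: 2 1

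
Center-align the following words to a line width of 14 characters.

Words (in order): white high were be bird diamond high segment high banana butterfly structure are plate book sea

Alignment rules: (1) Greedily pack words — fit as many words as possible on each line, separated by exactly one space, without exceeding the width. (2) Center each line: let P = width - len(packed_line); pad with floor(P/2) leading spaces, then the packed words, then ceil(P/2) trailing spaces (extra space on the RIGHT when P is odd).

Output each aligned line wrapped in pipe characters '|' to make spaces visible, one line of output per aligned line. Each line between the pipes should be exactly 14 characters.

Line 1: ['white', 'high'] (min_width=10, slack=4)
Line 2: ['were', 'be', 'bird'] (min_width=12, slack=2)
Line 3: ['diamond', 'high'] (min_width=12, slack=2)
Line 4: ['segment', 'high'] (min_width=12, slack=2)
Line 5: ['banana'] (min_width=6, slack=8)
Line 6: ['butterfly'] (min_width=9, slack=5)
Line 7: ['structure', 'are'] (min_width=13, slack=1)
Line 8: ['plate', 'book', 'sea'] (min_width=14, slack=0)

Answer: |  white high  |
| were be bird |
| diamond high |
| segment high |
|    banana    |
|  butterfly   |
|structure are |
|plate book sea|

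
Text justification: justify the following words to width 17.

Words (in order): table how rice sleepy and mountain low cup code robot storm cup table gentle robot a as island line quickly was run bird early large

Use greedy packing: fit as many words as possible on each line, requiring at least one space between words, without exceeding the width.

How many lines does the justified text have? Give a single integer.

Line 1: ['table', 'how', 'rice'] (min_width=14, slack=3)
Line 2: ['sleepy', 'and'] (min_width=10, slack=7)
Line 3: ['mountain', 'low', 'cup'] (min_width=16, slack=1)
Line 4: ['code', 'robot', 'storm'] (min_width=16, slack=1)
Line 5: ['cup', 'table', 'gentle'] (min_width=16, slack=1)
Line 6: ['robot', 'a', 'as', 'island'] (min_width=17, slack=0)
Line 7: ['line', 'quickly', 'was'] (min_width=16, slack=1)
Line 8: ['run', 'bird', 'early'] (min_width=14, slack=3)
Line 9: ['large'] (min_width=5, slack=12)
Total lines: 9

Answer: 9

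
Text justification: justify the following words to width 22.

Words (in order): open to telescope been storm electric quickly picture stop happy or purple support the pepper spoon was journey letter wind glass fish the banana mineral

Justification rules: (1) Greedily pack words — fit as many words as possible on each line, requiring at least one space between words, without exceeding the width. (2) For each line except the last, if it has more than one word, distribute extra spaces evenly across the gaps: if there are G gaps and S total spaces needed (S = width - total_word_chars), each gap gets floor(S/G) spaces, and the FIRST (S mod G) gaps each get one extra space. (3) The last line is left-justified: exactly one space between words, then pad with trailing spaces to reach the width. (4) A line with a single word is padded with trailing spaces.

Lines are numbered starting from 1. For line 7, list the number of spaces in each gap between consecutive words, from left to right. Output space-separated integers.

Answer: 2 1 1

Derivation:
Line 1: ['open', 'to', 'telescope', 'been'] (min_width=22, slack=0)
Line 2: ['storm', 'electric', 'quickly'] (min_width=22, slack=0)
Line 3: ['picture', 'stop', 'happy', 'or'] (min_width=21, slack=1)
Line 4: ['purple', 'support', 'the'] (min_width=18, slack=4)
Line 5: ['pepper', 'spoon', 'was'] (min_width=16, slack=6)
Line 6: ['journey', 'letter', 'wind'] (min_width=19, slack=3)
Line 7: ['glass', 'fish', 'the', 'banana'] (min_width=21, slack=1)
Line 8: ['mineral'] (min_width=7, slack=15)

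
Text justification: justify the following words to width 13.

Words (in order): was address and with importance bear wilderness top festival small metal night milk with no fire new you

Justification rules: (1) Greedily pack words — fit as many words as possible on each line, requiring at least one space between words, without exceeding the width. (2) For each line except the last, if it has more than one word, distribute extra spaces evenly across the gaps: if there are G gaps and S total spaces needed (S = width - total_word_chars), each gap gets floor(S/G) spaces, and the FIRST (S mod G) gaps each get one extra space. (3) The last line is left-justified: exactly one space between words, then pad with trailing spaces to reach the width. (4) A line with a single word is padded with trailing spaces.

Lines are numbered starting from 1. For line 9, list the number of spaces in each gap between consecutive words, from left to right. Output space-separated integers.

Line 1: ['was', 'address'] (min_width=11, slack=2)
Line 2: ['and', 'with'] (min_width=8, slack=5)
Line 3: ['importance'] (min_width=10, slack=3)
Line 4: ['bear'] (min_width=4, slack=9)
Line 5: ['wilderness'] (min_width=10, slack=3)
Line 6: ['top', 'festival'] (min_width=12, slack=1)
Line 7: ['small', 'metal'] (min_width=11, slack=2)
Line 8: ['night', 'milk'] (min_width=10, slack=3)
Line 9: ['with', 'no', 'fire'] (min_width=12, slack=1)
Line 10: ['new', 'you'] (min_width=7, slack=6)

Answer: 2 1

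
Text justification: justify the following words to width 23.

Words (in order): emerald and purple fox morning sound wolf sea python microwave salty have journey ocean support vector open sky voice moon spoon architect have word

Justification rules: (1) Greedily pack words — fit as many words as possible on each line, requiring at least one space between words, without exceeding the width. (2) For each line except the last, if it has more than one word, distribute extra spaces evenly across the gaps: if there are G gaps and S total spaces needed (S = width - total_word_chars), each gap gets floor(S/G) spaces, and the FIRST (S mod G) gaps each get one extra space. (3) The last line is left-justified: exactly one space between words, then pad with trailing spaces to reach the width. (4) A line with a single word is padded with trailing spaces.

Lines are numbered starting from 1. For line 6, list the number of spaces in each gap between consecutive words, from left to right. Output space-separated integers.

Line 1: ['emerald', 'and', 'purple', 'fox'] (min_width=22, slack=1)
Line 2: ['morning', 'sound', 'wolf', 'sea'] (min_width=22, slack=1)
Line 3: ['python', 'microwave', 'salty'] (min_width=22, slack=1)
Line 4: ['have', 'journey', 'ocean'] (min_width=18, slack=5)
Line 5: ['support', 'vector', 'open', 'sky'] (min_width=23, slack=0)
Line 6: ['voice', 'moon', 'spoon'] (min_width=16, slack=7)
Line 7: ['architect', 'have', 'word'] (min_width=19, slack=4)

Answer: 5 4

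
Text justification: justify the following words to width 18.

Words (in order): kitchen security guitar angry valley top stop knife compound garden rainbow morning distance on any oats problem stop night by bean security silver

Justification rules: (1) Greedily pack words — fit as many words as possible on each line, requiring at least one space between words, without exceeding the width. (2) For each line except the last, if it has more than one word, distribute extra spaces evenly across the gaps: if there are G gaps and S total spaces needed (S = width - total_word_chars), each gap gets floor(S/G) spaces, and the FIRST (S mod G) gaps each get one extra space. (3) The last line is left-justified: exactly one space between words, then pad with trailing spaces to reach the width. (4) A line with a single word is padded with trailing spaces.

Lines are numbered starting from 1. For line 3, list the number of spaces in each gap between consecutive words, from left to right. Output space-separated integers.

Answer: 3 2

Derivation:
Line 1: ['kitchen', 'security'] (min_width=16, slack=2)
Line 2: ['guitar', 'angry'] (min_width=12, slack=6)
Line 3: ['valley', 'top', 'stop'] (min_width=15, slack=3)
Line 4: ['knife', 'compound'] (min_width=14, slack=4)
Line 5: ['garden', 'rainbow'] (min_width=14, slack=4)
Line 6: ['morning', 'distance'] (min_width=16, slack=2)
Line 7: ['on', 'any', 'oats'] (min_width=11, slack=7)
Line 8: ['problem', 'stop', 'night'] (min_width=18, slack=0)
Line 9: ['by', 'bean', 'security'] (min_width=16, slack=2)
Line 10: ['silver'] (min_width=6, slack=12)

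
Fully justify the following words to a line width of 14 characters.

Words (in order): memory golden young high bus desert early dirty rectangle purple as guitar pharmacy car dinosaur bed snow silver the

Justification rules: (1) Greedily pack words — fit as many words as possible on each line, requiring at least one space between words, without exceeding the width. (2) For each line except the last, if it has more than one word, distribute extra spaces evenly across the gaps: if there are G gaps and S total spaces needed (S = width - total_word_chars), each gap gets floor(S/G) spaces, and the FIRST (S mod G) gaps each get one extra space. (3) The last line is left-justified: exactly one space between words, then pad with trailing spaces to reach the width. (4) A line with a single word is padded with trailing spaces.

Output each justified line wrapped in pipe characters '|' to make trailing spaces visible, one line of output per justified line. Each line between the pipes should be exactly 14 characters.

Line 1: ['memory', 'golden'] (min_width=13, slack=1)
Line 2: ['young', 'high', 'bus'] (min_width=14, slack=0)
Line 3: ['desert', 'early'] (min_width=12, slack=2)
Line 4: ['dirty'] (min_width=5, slack=9)
Line 5: ['rectangle'] (min_width=9, slack=5)
Line 6: ['purple', 'as'] (min_width=9, slack=5)
Line 7: ['guitar'] (min_width=6, slack=8)
Line 8: ['pharmacy', 'car'] (min_width=12, slack=2)
Line 9: ['dinosaur', 'bed'] (min_width=12, slack=2)
Line 10: ['snow', 'silver'] (min_width=11, slack=3)
Line 11: ['the'] (min_width=3, slack=11)

Answer: |memory  golden|
|young high bus|
|desert   early|
|dirty         |
|rectangle     |
|purple      as|
|guitar        |
|pharmacy   car|
|dinosaur   bed|
|snow    silver|
|the           |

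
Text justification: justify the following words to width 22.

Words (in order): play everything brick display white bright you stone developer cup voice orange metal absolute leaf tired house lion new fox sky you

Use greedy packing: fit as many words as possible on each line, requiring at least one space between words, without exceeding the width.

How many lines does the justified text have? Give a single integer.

Line 1: ['play', 'everything', 'brick'] (min_width=21, slack=1)
Line 2: ['display', 'white', 'bright'] (min_width=20, slack=2)
Line 3: ['you', 'stone', 'developer'] (min_width=19, slack=3)
Line 4: ['cup', 'voice', 'orange', 'metal'] (min_width=22, slack=0)
Line 5: ['absolute', 'leaf', 'tired'] (min_width=19, slack=3)
Line 6: ['house', 'lion', 'new', 'fox', 'sky'] (min_width=22, slack=0)
Line 7: ['you'] (min_width=3, slack=19)
Total lines: 7

Answer: 7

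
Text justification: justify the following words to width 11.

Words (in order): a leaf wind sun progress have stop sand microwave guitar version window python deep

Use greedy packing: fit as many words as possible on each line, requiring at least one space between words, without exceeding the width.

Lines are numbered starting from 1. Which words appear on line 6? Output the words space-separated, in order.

Answer: microwave

Derivation:
Line 1: ['a', 'leaf', 'wind'] (min_width=11, slack=0)
Line 2: ['sun'] (min_width=3, slack=8)
Line 3: ['progress'] (min_width=8, slack=3)
Line 4: ['have', 'stop'] (min_width=9, slack=2)
Line 5: ['sand'] (min_width=4, slack=7)
Line 6: ['microwave'] (min_width=9, slack=2)
Line 7: ['guitar'] (min_width=6, slack=5)
Line 8: ['version'] (min_width=7, slack=4)
Line 9: ['window'] (min_width=6, slack=5)
Line 10: ['python', 'deep'] (min_width=11, slack=0)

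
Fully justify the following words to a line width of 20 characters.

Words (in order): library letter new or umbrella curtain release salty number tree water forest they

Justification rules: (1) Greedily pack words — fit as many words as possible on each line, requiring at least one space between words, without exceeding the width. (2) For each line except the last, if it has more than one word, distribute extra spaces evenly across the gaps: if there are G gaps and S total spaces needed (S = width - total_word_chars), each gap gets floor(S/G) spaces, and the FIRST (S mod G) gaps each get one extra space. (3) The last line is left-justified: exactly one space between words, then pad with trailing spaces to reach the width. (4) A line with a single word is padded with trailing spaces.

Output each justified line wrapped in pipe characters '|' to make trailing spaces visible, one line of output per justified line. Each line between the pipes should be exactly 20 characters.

Answer: |library  letter  new|
|or  umbrella curtain|
|release salty number|
|tree   water  forest|
|they                |

Derivation:
Line 1: ['library', 'letter', 'new'] (min_width=18, slack=2)
Line 2: ['or', 'umbrella', 'curtain'] (min_width=19, slack=1)
Line 3: ['release', 'salty', 'number'] (min_width=20, slack=0)
Line 4: ['tree', 'water', 'forest'] (min_width=17, slack=3)
Line 5: ['they'] (min_width=4, slack=16)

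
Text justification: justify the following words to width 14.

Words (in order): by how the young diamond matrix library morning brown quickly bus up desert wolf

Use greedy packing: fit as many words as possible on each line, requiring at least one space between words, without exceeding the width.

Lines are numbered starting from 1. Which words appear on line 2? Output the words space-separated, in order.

Answer: young diamond

Derivation:
Line 1: ['by', 'how', 'the'] (min_width=10, slack=4)
Line 2: ['young', 'diamond'] (min_width=13, slack=1)
Line 3: ['matrix', 'library'] (min_width=14, slack=0)
Line 4: ['morning', 'brown'] (min_width=13, slack=1)
Line 5: ['quickly', 'bus', 'up'] (min_width=14, slack=0)
Line 6: ['desert', 'wolf'] (min_width=11, slack=3)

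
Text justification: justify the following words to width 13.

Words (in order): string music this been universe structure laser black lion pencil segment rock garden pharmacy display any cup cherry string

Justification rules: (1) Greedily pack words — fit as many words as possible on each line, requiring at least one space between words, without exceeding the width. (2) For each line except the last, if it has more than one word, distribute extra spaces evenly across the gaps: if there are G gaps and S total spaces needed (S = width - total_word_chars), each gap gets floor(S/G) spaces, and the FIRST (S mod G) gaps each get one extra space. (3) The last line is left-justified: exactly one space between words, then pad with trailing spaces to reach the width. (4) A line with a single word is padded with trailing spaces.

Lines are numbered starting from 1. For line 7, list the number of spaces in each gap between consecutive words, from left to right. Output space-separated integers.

Line 1: ['string', 'music'] (min_width=12, slack=1)
Line 2: ['this', 'been'] (min_width=9, slack=4)
Line 3: ['universe'] (min_width=8, slack=5)
Line 4: ['structure'] (min_width=9, slack=4)
Line 5: ['laser', 'black'] (min_width=11, slack=2)
Line 6: ['lion', 'pencil'] (min_width=11, slack=2)
Line 7: ['segment', 'rock'] (min_width=12, slack=1)
Line 8: ['garden'] (min_width=6, slack=7)
Line 9: ['pharmacy'] (min_width=8, slack=5)
Line 10: ['display', 'any'] (min_width=11, slack=2)
Line 11: ['cup', 'cherry'] (min_width=10, slack=3)
Line 12: ['string'] (min_width=6, slack=7)

Answer: 2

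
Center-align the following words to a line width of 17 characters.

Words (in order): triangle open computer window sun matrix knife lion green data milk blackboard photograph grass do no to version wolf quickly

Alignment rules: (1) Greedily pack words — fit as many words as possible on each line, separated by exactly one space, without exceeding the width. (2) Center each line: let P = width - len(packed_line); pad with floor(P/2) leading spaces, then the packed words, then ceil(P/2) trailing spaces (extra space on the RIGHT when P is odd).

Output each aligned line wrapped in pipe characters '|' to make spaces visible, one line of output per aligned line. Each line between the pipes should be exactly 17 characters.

Line 1: ['triangle', 'open'] (min_width=13, slack=4)
Line 2: ['computer', 'window'] (min_width=15, slack=2)
Line 3: ['sun', 'matrix', 'knife'] (min_width=16, slack=1)
Line 4: ['lion', 'green', 'data'] (min_width=15, slack=2)
Line 5: ['milk', 'blackboard'] (min_width=15, slack=2)
Line 6: ['photograph', 'grass'] (min_width=16, slack=1)
Line 7: ['do', 'no', 'to', 'version'] (min_width=16, slack=1)
Line 8: ['wolf', 'quickly'] (min_width=12, slack=5)

Answer: |  triangle open  |
| computer window |
|sun matrix knife |
| lion green data |
| milk blackboard |
|photograph grass |
|do no to version |
|  wolf quickly   |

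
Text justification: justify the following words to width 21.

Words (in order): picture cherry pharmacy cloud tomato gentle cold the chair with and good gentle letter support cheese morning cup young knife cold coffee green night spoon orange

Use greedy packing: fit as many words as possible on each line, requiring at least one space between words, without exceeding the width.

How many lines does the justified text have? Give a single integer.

Line 1: ['picture', 'cherry'] (min_width=14, slack=7)
Line 2: ['pharmacy', 'cloud', 'tomato'] (min_width=21, slack=0)
Line 3: ['gentle', 'cold', 'the', 'chair'] (min_width=21, slack=0)
Line 4: ['with', 'and', 'good', 'gentle'] (min_width=20, slack=1)
Line 5: ['letter', 'support', 'cheese'] (min_width=21, slack=0)
Line 6: ['morning', 'cup', 'young'] (min_width=17, slack=4)
Line 7: ['knife', 'cold', 'coffee'] (min_width=17, slack=4)
Line 8: ['green', 'night', 'spoon'] (min_width=17, slack=4)
Line 9: ['orange'] (min_width=6, slack=15)
Total lines: 9

Answer: 9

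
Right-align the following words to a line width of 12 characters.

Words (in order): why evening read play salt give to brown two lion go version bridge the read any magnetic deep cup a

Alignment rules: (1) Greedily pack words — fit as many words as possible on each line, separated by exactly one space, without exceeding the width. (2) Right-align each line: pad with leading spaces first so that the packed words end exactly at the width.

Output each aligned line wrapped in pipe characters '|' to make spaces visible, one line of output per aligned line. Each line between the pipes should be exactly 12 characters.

Answer: | why evening|
|   read play|
|salt give to|
|   brown two|
|     lion go|
|     version|
|  bridge the|
|    read any|
|    magnetic|
|  deep cup a|

Derivation:
Line 1: ['why', 'evening'] (min_width=11, slack=1)
Line 2: ['read', 'play'] (min_width=9, slack=3)
Line 3: ['salt', 'give', 'to'] (min_width=12, slack=0)
Line 4: ['brown', 'two'] (min_width=9, slack=3)
Line 5: ['lion', 'go'] (min_width=7, slack=5)
Line 6: ['version'] (min_width=7, slack=5)
Line 7: ['bridge', 'the'] (min_width=10, slack=2)
Line 8: ['read', 'any'] (min_width=8, slack=4)
Line 9: ['magnetic'] (min_width=8, slack=4)
Line 10: ['deep', 'cup', 'a'] (min_width=10, slack=2)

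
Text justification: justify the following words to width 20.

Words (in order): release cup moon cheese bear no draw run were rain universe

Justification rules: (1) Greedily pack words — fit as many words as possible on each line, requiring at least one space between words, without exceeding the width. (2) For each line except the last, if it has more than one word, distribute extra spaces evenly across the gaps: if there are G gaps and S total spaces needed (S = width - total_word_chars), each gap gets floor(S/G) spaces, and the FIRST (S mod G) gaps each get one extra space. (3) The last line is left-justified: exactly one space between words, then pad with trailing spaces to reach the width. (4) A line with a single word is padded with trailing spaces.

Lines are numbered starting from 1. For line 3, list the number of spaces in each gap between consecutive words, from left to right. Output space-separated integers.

Line 1: ['release', 'cup', 'moon'] (min_width=16, slack=4)
Line 2: ['cheese', 'bear', 'no', 'draw'] (min_width=19, slack=1)
Line 3: ['run', 'were', 'rain'] (min_width=13, slack=7)
Line 4: ['universe'] (min_width=8, slack=12)

Answer: 5 4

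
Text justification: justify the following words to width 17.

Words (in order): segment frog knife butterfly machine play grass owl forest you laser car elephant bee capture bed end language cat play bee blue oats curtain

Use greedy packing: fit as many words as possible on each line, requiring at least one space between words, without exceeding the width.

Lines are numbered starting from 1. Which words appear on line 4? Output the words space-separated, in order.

Answer: grass owl forest

Derivation:
Line 1: ['segment', 'frog'] (min_width=12, slack=5)
Line 2: ['knife', 'butterfly'] (min_width=15, slack=2)
Line 3: ['machine', 'play'] (min_width=12, slack=5)
Line 4: ['grass', 'owl', 'forest'] (min_width=16, slack=1)
Line 5: ['you', 'laser', 'car'] (min_width=13, slack=4)
Line 6: ['elephant', 'bee'] (min_width=12, slack=5)
Line 7: ['capture', 'bed', 'end'] (min_width=15, slack=2)
Line 8: ['language', 'cat', 'play'] (min_width=17, slack=0)
Line 9: ['bee', 'blue', 'oats'] (min_width=13, slack=4)
Line 10: ['curtain'] (min_width=7, slack=10)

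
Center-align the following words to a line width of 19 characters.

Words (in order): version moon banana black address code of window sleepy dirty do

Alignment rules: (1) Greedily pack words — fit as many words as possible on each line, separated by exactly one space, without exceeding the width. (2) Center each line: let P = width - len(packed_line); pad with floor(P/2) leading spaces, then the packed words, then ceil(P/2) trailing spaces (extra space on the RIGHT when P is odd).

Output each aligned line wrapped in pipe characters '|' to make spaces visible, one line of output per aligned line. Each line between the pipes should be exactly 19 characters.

Answer: |version moon banana|
|black address code |
| of window sleepy  |
|     dirty do      |

Derivation:
Line 1: ['version', 'moon', 'banana'] (min_width=19, slack=0)
Line 2: ['black', 'address', 'code'] (min_width=18, slack=1)
Line 3: ['of', 'window', 'sleepy'] (min_width=16, slack=3)
Line 4: ['dirty', 'do'] (min_width=8, slack=11)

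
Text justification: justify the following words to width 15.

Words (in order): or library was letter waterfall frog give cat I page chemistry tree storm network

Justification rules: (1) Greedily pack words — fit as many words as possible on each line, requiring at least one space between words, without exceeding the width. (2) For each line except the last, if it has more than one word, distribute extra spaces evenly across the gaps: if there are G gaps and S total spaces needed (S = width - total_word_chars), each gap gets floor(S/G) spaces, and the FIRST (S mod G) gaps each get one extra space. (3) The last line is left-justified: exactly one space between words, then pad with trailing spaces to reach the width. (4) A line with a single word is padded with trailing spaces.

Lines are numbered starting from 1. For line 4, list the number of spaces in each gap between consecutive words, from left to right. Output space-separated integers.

Line 1: ['or', 'library', 'was'] (min_width=14, slack=1)
Line 2: ['letter'] (min_width=6, slack=9)
Line 3: ['waterfall', 'frog'] (min_width=14, slack=1)
Line 4: ['give', 'cat', 'I', 'page'] (min_width=15, slack=0)
Line 5: ['chemistry', 'tree'] (min_width=14, slack=1)
Line 6: ['storm', 'network'] (min_width=13, slack=2)

Answer: 1 1 1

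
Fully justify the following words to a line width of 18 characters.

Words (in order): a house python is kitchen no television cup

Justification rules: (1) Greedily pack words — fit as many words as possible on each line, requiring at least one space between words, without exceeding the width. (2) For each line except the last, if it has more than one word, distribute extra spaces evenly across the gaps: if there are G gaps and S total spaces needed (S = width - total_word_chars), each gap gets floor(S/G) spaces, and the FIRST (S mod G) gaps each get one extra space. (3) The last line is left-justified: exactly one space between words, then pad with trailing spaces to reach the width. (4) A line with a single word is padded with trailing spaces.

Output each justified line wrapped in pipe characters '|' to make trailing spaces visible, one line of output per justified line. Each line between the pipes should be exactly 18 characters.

Answer: |a  house python is|
|kitchen         no|
|television cup    |

Derivation:
Line 1: ['a', 'house', 'python', 'is'] (min_width=17, slack=1)
Line 2: ['kitchen', 'no'] (min_width=10, slack=8)
Line 3: ['television', 'cup'] (min_width=14, slack=4)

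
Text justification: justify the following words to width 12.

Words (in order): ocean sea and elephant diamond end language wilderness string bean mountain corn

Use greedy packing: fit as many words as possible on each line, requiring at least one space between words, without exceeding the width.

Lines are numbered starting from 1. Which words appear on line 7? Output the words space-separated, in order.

Answer: mountain

Derivation:
Line 1: ['ocean', 'sea'] (min_width=9, slack=3)
Line 2: ['and', 'elephant'] (min_width=12, slack=0)
Line 3: ['diamond', 'end'] (min_width=11, slack=1)
Line 4: ['language'] (min_width=8, slack=4)
Line 5: ['wilderness'] (min_width=10, slack=2)
Line 6: ['string', 'bean'] (min_width=11, slack=1)
Line 7: ['mountain'] (min_width=8, slack=4)
Line 8: ['corn'] (min_width=4, slack=8)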